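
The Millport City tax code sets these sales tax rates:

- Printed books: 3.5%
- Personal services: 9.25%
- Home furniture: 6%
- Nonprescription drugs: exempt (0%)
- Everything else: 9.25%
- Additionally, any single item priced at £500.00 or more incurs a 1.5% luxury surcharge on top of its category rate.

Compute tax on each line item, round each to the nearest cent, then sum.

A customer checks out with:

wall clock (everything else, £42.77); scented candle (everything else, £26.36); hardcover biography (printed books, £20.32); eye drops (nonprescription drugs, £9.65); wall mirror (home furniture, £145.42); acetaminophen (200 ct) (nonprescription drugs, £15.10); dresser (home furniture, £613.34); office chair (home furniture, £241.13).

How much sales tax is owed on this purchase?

Wall clock £42.77: everything else → 9.25% → £3.96
Scented candle £26.36: everything else → 9.25% → £2.44
Hardcover biography £20.32: printed books → 3.5% → £0.71
Eye drops £9.65: nonprescription drugs → 0% → £0.00
Wall mirror £145.42: home furniture → 6% → £8.73
Acetaminophen (200 ct) £15.10: nonprescription drugs → 0% → £0.00
Dresser £613.34: home furniture → 6% + 1.5% surcharge = 7.5% → £46.00
Office chair £241.13: home furniture → 6% → £14.47
Total tax = £3.96 + £2.44 + £0.71 + £8.73 + £46.00 + £14.47 = £76.31

£76.31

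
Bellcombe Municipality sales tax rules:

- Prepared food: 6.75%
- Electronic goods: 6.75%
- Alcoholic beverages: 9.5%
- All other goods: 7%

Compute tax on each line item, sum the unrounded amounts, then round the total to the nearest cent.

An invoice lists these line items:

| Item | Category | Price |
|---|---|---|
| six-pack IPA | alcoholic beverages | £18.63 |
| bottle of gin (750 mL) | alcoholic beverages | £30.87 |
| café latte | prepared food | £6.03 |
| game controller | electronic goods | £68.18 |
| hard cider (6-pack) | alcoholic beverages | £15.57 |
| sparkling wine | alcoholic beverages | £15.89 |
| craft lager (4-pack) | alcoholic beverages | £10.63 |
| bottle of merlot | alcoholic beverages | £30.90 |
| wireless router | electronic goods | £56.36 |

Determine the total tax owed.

Six-pack IPA £18.63: alcoholic beverages → 9.5% → £1.76985
Bottle of gin (750 mL) £30.87: alcoholic beverages → 9.5% → £2.93265
Café latte £6.03: prepared food → 6.75% → £0.407025
Game controller £68.18: electronic goods → 6.75% → £4.60215
Hard cider (6-pack) £15.57: alcoholic beverages → 9.5% → £1.47915
Sparkling wine £15.89: alcoholic beverages → 9.5% → £1.50955
Craft lager (4-pack) £10.63: alcoholic beverages → 9.5% → £1.00985
Bottle of merlot £30.90: alcoholic beverages → 9.5% → £2.9355
Wireless router £56.36: electronic goods → 6.75% → £3.8043
Unrounded tax sum = £20.450025 → £20.45

£20.45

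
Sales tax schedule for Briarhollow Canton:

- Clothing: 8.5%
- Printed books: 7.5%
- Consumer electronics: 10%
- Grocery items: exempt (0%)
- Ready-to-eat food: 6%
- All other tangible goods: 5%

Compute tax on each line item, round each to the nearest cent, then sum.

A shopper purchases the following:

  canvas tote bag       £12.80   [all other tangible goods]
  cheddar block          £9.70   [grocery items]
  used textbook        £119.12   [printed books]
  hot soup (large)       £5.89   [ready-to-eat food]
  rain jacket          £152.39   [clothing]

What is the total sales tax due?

Canvas tote bag £12.80: all other tangible goods → 5% → £0.64
Cheddar block £9.70: grocery items → 0% → £0.00
Used textbook £119.12: printed books → 7.5% → £8.93
Hot soup (large) £5.89: ready-to-eat food → 6% → £0.35
Rain jacket £152.39: clothing → 8.5% → £12.95
Total tax = £0.64 + £8.93 + £0.35 + £12.95 = £22.87

£22.87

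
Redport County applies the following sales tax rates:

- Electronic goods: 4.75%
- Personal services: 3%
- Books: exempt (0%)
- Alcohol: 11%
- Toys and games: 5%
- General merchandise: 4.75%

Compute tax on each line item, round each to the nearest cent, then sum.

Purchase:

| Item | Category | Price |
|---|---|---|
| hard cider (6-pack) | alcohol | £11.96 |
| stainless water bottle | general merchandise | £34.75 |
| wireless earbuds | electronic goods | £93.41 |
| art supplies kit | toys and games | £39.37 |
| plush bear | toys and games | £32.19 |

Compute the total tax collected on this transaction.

£10.99

Hard cider (6-pack) £11.96: alcohol → 11% → £1.32
Stainless water bottle £34.75: general merchandise → 4.75% → £1.65
Wireless earbuds £93.41: electronic goods → 4.75% → £4.44
Art supplies kit £39.37: toys and games → 5% → £1.97
Plush bear £32.19: toys and games → 5% → £1.61
Total tax = £1.32 + £1.65 + £4.44 + £1.97 + £1.61 = £10.99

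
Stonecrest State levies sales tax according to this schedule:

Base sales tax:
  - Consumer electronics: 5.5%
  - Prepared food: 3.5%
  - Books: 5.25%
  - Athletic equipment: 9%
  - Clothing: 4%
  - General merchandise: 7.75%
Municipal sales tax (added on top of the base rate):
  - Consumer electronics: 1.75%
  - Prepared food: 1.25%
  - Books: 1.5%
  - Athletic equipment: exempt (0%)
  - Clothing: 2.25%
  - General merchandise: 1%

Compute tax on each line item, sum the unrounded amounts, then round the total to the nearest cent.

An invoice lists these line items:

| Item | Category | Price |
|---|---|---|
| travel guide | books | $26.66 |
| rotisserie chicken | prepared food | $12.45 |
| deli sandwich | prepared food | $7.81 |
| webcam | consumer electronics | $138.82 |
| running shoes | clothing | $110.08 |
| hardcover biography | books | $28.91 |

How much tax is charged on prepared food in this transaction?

$0.96

Rotisserie chicken $12.45: prepared food → 3.5% + 1.25% municipal = 4.75% → $0.591375
Deli sandwich $7.81: prepared food → 3.5% + 1.25% municipal = 4.75% → $0.370975
Tax on prepared food: unrounded sum = $0.96235 → $0.96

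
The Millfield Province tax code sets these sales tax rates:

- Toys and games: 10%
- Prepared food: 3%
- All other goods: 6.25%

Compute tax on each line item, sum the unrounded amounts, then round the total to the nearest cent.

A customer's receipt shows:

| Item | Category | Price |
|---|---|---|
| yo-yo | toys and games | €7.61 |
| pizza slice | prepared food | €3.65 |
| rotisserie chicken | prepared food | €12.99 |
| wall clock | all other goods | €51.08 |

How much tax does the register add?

€4.45

Yo-yo €7.61: toys and games → 10% → €0.761
Pizza slice €3.65: prepared food → 3% → €0.1095
Rotisserie chicken €12.99: prepared food → 3% → €0.3897
Wall clock €51.08: all other goods → 6.25% → €3.1925
Unrounded tax sum = €4.4527 → €4.45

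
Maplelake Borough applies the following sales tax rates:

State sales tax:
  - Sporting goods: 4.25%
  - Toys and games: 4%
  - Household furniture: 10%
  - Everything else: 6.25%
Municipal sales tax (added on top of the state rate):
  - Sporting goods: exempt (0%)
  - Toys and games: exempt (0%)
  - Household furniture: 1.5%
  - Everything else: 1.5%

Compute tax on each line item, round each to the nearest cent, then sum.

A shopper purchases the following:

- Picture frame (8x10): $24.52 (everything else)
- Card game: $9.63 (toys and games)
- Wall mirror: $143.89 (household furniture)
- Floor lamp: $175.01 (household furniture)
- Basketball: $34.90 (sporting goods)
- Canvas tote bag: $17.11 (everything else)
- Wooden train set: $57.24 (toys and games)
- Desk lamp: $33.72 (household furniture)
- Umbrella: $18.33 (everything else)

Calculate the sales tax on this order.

Picture frame (8x10) $24.52: everything else → 6.25% + 1.5% municipal = 7.75% → $1.90
Card game $9.63: toys and games → 4% + 0% municipal = 4% → $0.39
Wall mirror $143.89: household furniture → 10% + 1.5% municipal = 11.5% → $16.55
Floor lamp $175.01: household furniture → 10% + 1.5% municipal = 11.5% → $20.13
Basketball $34.90: sporting goods → 4.25% + 0% municipal = 4.25% → $1.48
Canvas tote bag $17.11: everything else → 6.25% + 1.5% municipal = 7.75% → $1.33
Wooden train set $57.24: toys and games → 4% + 0% municipal = 4% → $2.29
Desk lamp $33.72: household furniture → 10% + 1.5% municipal = 11.5% → $3.88
Umbrella $18.33: everything else → 6.25% + 1.5% municipal = 7.75% → $1.42
Total tax = $1.90 + $0.39 + $16.55 + $20.13 + $1.48 + $1.33 + $2.29 + $3.88 + $1.42 = $49.37

$49.37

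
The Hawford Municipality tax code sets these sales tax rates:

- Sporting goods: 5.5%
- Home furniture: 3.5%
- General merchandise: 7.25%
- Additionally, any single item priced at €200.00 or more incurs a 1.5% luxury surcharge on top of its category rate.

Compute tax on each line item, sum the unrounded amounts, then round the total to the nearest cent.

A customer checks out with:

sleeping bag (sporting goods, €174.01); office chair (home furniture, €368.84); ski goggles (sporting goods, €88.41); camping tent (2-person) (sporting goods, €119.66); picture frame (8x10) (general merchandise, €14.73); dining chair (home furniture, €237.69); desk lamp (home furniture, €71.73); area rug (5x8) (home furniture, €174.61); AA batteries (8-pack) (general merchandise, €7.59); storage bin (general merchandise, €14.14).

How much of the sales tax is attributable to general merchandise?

Picture frame (8x10) €14.73: general merchandise → 7.25% → €1.067925
AA batteries (8-pack) €7.59: general merchandise → 7.25% → €0.550275
Storage bin €14.14: general merchandise → 7.25% → €1.02515
Tax on general merchandise: unrounded sum = €2.64335 → €2.64

€2.64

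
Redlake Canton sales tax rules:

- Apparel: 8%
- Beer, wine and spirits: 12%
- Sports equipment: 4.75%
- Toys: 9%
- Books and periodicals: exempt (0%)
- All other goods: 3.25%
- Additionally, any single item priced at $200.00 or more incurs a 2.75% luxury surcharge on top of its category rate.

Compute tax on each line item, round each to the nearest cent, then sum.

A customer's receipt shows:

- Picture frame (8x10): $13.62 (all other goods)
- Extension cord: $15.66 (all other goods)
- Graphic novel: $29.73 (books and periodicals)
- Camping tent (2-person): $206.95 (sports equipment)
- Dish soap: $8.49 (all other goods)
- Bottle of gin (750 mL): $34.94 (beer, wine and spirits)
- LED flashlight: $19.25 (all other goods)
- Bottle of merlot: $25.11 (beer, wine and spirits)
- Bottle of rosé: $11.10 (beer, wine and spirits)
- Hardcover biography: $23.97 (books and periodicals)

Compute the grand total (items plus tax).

$414.73

Picture frame (8x10) $13.62: all other goods → 3.25% → $0.44
Extension cord $15.66: all other goods → 3.25% → $0.51
Graphic novel $29.73: books and periodicals → 0% → $0.00
Camping tent (2-person) $206.95: sports equipment → 4.75% + 2.75% surcharge = 7.5% → $15.52
Dish soap $8.49: all other goods → 3.25% → $0.28
Bottle of gin (750 mL) $34.94: beer, wine and spirits → 12% → $4.19
LED flashlight $19.25: all other goods → 3.25% → $0.63
Bottle of merlot $25.11: beer, wine and spirits → 12% → $3.01
Bottle of rosé $11.10: beer, wine and spirits → 12% → $1.33
Hardcover biography $23.97: books and periodicals → 0% → $0.00
Subtotal = $388.82; tax = $25.91; total due = $414.73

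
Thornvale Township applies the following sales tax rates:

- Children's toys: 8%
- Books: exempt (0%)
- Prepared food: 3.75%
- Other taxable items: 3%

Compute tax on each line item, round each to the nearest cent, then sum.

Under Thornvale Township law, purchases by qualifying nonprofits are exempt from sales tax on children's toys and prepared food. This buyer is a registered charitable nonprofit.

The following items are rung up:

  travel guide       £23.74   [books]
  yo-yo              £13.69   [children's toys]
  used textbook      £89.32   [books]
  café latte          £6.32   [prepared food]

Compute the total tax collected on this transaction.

Travel guide £23.74: books → 0% → £0.00
Yo-yo £13.69: children's toys, buyer-exempt → 0% → £0.00
Used textbook £89.32: books → 0% → £0.00
Café latte £6.32: prepared food, buyer-exempt → 0% → £0.00
Total tax = £0.00

£0.00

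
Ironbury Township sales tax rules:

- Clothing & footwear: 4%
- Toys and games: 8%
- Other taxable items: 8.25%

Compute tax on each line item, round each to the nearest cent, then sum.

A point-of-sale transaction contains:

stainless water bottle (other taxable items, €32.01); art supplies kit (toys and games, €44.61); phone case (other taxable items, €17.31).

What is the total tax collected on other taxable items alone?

Stainless water bottle €32.01: other taxable items → 8.25% → €2.64
Phone case €17.31: other taxable items → 8.25% → €1.43
Tax on other taxable items = €2.64 + €1.43 = €4.07

€4.07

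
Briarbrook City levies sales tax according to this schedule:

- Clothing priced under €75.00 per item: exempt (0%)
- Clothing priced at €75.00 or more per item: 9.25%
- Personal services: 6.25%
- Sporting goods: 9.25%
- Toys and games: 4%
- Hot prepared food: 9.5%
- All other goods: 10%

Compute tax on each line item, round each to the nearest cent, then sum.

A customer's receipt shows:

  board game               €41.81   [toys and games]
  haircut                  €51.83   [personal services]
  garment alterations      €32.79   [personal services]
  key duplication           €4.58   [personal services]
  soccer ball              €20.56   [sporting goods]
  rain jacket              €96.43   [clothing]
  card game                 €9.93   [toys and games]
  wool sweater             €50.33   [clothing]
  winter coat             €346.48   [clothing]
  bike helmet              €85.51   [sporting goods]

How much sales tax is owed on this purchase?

Board game €41.81: toys and games → 4% → €1.67
Haircut €51.83: personal services → 6.25% → €3.24
Garment alterations €32.79: personal services → 6.25% → €2.05
Key duplication €4.58: personal services → 6.25% → €0.29
Soccer ball €20.56: sporting goods → 9.25% → €1.90
Rain jacket €96.43: clothing, €75.00 or more → 9.25% → €8.92
Card game €9.93: toys and games → 4% → €0.40
Wool sweater €50.33: clothing, under €75.00 → 0% → €0.00
Winter coat €346.48: clothing, €75.00 or more → 9.25% → €32.05
Bike helmet €85.51: sporting goods → 9.25% → €7.91
Total tax = €1.67 + €3.24 + €2.05 + €0.29 + €1.90 + €8.92 + €0.40 + €32.05 + €7.91 = €58.43

€58.43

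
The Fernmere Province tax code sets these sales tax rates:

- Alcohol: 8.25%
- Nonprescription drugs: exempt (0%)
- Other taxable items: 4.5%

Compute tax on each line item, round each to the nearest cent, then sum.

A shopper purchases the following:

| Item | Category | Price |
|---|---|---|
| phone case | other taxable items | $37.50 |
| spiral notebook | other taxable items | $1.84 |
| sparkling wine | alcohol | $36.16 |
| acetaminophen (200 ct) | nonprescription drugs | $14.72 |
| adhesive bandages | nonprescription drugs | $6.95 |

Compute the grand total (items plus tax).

Phone case $37.50: other taxable items → 4.5% → $1.69
Spiral notebook $1.84: other taxable items → 4.5% → $0.08
Sparkling wine $36.16: alcohol → 8.25% → $2.98
Acetaminophen (200 ct) $14.72: nonprescription drugs → 0% → $0.00
Adhesive bandages $6.95: nonprescription drugs → 0% → $0.00
Subtotal = $97.17; tax = $4.75; total due = $101.92

$101.92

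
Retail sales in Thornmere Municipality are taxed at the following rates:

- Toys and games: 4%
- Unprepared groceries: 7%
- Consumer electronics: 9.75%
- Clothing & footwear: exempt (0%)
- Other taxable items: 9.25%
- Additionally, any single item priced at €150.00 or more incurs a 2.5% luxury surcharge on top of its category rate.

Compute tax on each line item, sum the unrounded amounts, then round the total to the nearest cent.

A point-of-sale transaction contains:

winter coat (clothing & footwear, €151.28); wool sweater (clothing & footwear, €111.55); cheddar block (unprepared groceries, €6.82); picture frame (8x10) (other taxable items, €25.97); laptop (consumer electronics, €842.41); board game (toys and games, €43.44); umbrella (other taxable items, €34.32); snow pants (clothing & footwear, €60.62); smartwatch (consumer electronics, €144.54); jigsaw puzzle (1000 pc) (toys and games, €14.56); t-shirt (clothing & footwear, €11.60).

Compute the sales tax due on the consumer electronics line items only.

€117.29

Laptop €842.41: consumer electronics → 9.75% + 2.5% surcharge = 12.25% → €103.195225
Smartwatch €144.54: consumer electronics → 9.75% → €14.09265
Tax on consumer electronics: unrounded sum = €117.287875 → €117.29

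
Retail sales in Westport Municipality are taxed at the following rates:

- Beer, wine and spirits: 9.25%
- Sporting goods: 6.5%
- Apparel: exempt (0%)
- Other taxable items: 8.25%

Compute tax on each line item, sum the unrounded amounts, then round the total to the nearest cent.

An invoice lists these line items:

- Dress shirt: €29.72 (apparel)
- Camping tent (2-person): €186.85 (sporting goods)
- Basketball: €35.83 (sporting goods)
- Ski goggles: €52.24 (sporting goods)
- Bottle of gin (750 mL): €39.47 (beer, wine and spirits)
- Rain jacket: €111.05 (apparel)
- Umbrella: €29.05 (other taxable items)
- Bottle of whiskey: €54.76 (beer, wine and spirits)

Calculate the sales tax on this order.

Dress shirt €29.72: apparel → 0% → €0.00
Camping tent (2-person) €186.85: sporting goods → 6.5% → €12.14525
Basketball €35.83: sporting goods → 6.5% → €2.32895
Ski goggles €52.24: sporting goods → 6.5% → €3.3956
Bottle of gin (750 mL) €39.47: beer, wine and spirits → 9.25% → €3.650975
Rain jacket €111.05: apparel → 0% → €0.00
Umbrella €29.05: other taxable items → 8.25% → €2.396625
Bottle of whiskey €54.76: beer, wine and spirits → 9.25% → €5.0653
Unrounded tax sum = €28.9827 → €28.98

€28.98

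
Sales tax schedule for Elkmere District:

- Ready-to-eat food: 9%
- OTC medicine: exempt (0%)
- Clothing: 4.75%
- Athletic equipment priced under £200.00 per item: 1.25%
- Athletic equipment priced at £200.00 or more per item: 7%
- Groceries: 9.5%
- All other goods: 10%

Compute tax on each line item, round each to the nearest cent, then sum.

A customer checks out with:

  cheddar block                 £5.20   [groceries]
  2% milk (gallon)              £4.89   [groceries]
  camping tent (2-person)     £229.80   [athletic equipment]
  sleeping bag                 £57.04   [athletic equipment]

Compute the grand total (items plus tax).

£314.68

Cheddar block £5.20: groceries → 9.5% → £0.49
2% milk (gallon) £4.89: groceries → 9.5% → £0.46
Camping tent (2-person) £229.80: athletic equipment, £200.00 or more → 7% → £16.09
Sleeping bag £57.04: athletic equipment, under £200.00 → 1.25% → £0.71
Subtotal = £296.93; tax = £17.75; total due = £314.68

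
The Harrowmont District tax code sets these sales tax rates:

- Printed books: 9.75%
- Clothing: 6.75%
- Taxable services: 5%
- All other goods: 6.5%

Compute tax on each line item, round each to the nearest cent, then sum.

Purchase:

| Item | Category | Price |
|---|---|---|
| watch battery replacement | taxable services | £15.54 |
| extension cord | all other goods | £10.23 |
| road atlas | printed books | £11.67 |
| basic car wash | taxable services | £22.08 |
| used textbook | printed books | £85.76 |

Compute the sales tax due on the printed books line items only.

£9.50

Road atlas £11.67: printed books → 9.75% → £1.14
Used textbook £85.76: printed books → 9.75% → £8.36
Tax on printed books = £1.14 + £8.36 = £9.50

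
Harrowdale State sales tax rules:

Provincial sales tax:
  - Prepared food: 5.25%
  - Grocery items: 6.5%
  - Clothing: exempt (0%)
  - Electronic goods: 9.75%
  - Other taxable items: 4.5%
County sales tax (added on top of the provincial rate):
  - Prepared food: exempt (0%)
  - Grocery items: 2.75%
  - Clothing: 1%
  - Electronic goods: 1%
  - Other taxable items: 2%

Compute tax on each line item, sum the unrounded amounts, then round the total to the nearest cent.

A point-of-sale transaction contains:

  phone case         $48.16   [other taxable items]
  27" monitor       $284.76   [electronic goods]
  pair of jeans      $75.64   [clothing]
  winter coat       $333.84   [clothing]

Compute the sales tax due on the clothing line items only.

Pair of jeans $75.64: clothing → 0% + 1% county = 1% → $0.7564
Winter coat $333.84: clothing → 0% + 1% county = 1% → $3.3384
Tax on clothing: unrounded sum = $4.0948 → $4.09

$4.09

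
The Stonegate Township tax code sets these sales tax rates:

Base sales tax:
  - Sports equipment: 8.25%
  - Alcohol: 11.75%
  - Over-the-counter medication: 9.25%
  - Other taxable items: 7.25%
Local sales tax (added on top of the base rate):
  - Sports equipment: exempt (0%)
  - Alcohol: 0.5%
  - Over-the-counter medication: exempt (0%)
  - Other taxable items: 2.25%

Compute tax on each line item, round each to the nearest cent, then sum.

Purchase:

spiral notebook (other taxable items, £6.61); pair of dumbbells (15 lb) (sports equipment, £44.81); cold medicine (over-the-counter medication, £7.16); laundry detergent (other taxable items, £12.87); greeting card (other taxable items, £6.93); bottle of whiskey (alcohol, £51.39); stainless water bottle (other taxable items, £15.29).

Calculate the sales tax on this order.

£14.62

Spiral notebook £6.61: other taxable items → 7.25% + 2.25% local = 9.5% → £0.63
Pair of dumbbells (15 lb) £44.81: sports equipment → 8.25% + 0% local = 8.25% → £3.70
Cold medicine £7.16: over-the-counter medication → 9.25% + 0% local = 9.25% → £0.66
Laundry detergent £12.87: other taxable items → 7.25% + 2.25% local = 9.5% → £1.22
Greeting card £6.93: other taxable items → 7.25% + 2.25% local = 9.5% → £0.66
Bottle of whiskey £51.39: alcohol → 11.75% + 0.5% local = 12.25% → £6.30
Stainless water bottle £15.29: other taxable items → 7.25% + 2.25% local = 9.5% → £1.45
Total tax = £0.63 + £3.70 + £0.66 + £1.22 + £0.66 + £6.30 + £1.45 = £14.62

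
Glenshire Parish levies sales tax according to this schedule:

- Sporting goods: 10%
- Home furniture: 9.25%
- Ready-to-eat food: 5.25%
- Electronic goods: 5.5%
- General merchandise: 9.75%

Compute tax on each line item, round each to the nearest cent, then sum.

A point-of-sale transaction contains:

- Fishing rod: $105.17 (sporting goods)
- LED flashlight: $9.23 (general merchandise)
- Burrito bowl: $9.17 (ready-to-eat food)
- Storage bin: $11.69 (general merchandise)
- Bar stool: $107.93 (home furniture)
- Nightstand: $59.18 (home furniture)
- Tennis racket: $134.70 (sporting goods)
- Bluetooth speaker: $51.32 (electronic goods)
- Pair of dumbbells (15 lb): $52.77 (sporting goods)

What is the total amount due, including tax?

$591.22

Fishing rod $105.17: sporting goods → 10% → $10.52
LED flashlight $9.23: general merchandise → 9.75% → $0.90
Burrito bowl $9.17: ready-to-eat food → 5.25% → $0.48
Storage bin $11.69: general merchandise → 9.75% → $1.14
Bar stool $107.93: home furniture → 9.25% → $9.98
Nightstand $59.18: home furniture → 9.25% → $5.47
Tennis racket $134.70: sporting goods → 10% → $13.47
Bluetooth speaker $51.32: electronic goods → 5.5% → $2.82
Pair of dumbbells (15 lb) $52.77: sporting goods → 10% → $5.28
Subtotal = $541.16; tax = $50.06; total due = $591.22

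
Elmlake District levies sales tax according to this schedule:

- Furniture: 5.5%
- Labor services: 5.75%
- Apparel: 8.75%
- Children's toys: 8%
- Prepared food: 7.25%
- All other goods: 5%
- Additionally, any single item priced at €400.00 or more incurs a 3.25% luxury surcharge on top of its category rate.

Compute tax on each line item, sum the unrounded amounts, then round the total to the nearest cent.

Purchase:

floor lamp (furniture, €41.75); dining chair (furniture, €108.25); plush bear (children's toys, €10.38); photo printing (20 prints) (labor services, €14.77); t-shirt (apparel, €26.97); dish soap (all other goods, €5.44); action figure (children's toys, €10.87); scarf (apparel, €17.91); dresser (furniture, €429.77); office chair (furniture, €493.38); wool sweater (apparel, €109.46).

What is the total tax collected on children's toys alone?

Plush bear €10.38: children's toys → 8% → €0.8304
Action figure €10.87: children's toys → 8% → €0.8696
Tax on children's toys: unrounded sum = €1.70 → €1.70

€1.70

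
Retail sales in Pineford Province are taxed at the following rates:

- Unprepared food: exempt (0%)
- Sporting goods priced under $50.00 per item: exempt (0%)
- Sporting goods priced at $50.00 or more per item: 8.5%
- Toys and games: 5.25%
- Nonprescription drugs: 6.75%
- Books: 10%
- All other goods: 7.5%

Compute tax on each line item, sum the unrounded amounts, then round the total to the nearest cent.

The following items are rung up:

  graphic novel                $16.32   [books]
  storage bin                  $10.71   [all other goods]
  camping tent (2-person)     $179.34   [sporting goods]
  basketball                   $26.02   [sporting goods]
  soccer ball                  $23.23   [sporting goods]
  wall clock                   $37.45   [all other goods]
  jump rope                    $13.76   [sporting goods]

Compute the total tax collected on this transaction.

$20.49

Graphic novel $16.32: books → 10% → $1.632
Storage bin $10.71: all other goods → 7.5% → $0.80325
Camping tent (2-person) $179.34: sporting goods, $50.00 or more → 8.5% → $15.2439
Basketball $26.02: sporting goods, under $50.00 → 0% → $0.00
Soccer ball $23.23: sporting goods, under $50.00 → 0% → $0.00
Wall clock $37.45: all other goods → 7.5% → $2.80875
Jump rope $13.76: sporting goods, under $50.00 → 0% → $0.00
Unrounded tax sum = $20.4879 → $20.49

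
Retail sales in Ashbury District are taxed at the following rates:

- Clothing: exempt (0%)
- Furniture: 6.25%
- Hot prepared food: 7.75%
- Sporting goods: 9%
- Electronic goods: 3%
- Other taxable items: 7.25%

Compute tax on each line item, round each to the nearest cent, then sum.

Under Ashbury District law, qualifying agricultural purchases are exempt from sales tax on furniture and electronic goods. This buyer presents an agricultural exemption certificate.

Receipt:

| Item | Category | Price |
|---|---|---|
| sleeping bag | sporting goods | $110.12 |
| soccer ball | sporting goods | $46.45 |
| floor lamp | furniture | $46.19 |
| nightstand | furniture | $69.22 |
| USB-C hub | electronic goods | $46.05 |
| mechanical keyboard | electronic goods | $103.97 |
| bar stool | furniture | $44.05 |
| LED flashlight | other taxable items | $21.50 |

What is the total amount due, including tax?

$503.20

Sleeping bag $110.12: sporting goods → 9% → $9.91
Soccer ball $46.45: sporting goods → 9% → $4.18
Floor lamp $46.19: furniture, buyer-exempt → 0% → $0.00
Nightstand $69.22: furniture, buyer-exempt → 0% → $0.00
USB-C hub $46.05: electronic goods, buyer-exempt → 0% → $0.00
Mechanical keyboard $103.97: electronic goods, buyer-exempt → 0% → $0.00
Bar stool $44.05: furniture, buyer-exempt → 0% → $0.00
LED flashlight $21.50: other taxable items → 7.25% → $1.56
Subtotal = $487.55; tax = $15.65; total due = $503.20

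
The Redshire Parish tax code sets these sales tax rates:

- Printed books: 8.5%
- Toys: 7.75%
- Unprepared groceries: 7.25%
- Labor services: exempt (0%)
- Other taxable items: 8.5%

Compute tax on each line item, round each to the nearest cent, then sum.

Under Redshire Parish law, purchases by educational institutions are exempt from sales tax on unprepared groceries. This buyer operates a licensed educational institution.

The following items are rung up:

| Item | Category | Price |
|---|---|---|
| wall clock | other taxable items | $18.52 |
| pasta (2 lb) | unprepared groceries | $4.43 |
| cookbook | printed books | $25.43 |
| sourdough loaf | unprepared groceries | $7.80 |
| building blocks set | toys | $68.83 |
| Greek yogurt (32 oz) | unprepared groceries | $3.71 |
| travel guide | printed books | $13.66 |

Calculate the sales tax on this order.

Wall clock $18.52: other taxable items → 8.5% → $1.57
Pasta (2 lb) $4.43: unprepared groceries, buyer-exempt → 0% → $0.00
Cookbook $25.43: printed books → 8.5% → $2.16
Sourdough loaf $7.80: unprepared groceries, buyer-exempt → 0% → $0.00
Building blocks set $68.83: toys → 7.75% → $5.33
Greek yogurt (32 oz) $3.71: unprepared groceries, buyer-exempt → 0% → $0.00
Travel guide $13.66: printed books → 8.5% → $1.16
Total tax = $1.57 + $2.16 + $5.33 + $1.16 = $10.22

$10.22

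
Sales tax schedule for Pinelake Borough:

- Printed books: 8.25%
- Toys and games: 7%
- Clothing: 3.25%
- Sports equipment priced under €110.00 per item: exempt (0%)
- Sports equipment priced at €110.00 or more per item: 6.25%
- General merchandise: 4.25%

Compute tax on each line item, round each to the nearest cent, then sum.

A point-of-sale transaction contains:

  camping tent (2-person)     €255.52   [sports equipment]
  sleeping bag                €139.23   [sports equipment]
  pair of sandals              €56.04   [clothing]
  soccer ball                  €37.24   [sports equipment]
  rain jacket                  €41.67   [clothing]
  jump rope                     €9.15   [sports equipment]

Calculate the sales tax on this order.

Camping tent (2-person) €255.52: sports equipment, €110.00 or more → 6.25% → €15.97
Sleeping bag €139.23: sports equipment, €110.00 or more → 6.25% → €8.70
Pair of sandals €56.04: clothing → 3.25% → €1.82
Soccer ball €37.24: sports equipment, under €110.00 → 0% → €0.00
Rain jacket €41.67: clothing → 3.25% → €1.35
Jump rope €9.15: sports equipment, under €110.00 → 0% → €0.00
Total tax = €15.97 + €8.70 + €1.82 + €1.35 = €27.84

€27.84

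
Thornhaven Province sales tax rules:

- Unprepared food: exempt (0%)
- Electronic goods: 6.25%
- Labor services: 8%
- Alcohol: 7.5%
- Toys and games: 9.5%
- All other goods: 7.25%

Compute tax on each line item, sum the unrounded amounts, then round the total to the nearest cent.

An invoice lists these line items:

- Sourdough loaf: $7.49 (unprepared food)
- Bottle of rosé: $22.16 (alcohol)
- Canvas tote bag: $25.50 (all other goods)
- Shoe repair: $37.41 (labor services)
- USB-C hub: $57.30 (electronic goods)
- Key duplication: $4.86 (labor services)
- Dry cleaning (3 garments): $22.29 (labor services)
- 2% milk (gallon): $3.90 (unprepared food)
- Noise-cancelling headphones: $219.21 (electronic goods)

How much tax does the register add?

Sourdough loaf $7.49: unprepared food → 0% → $0.00
Bottle of rosé $22.16: alcohol → 7.5% → $1.662
Canvas tote bag $25.50: all other goods → 7.25% → $1.84875
Shoe repair $37.41: labor services → 8% → $2.9928
USB-C hub $57.30: electronic goods → 6.25% → $3.58125
Key duplication $4.86: labor services → 8% → $0.3888
Dry cleaning (3 garments) $22.29: labor services → 8% → $1.7832
2% milk (gallon) $3.90: unprepared food → 0% → $0.00
Noise-cancelling headphones $219.21: electronic goods → 6.25% → $13.700625
Unrounded tax sum = $25.957425 → $25.96

$25.96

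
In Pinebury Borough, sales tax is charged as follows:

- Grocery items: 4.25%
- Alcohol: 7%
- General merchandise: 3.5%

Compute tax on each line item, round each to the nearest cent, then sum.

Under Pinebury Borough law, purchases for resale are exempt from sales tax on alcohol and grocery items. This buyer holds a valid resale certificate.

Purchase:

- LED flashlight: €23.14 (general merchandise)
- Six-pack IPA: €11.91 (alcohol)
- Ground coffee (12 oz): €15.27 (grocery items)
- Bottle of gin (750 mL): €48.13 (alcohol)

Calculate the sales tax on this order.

€0.81

LED flashlight €23.14: general merchandise → 3.5% → €0.81
Six-pack IPA €11.91: alcohol, buyer-exempt → 0% → €0.00
Ground coffee (12 oz) €15.27: grocery items, buyer-exempt → 0% → €0.00
Bottle of gin (750 mL) €48.13: alcohol, buyer-exempt → 0% → €0.00
Total tax = €0.81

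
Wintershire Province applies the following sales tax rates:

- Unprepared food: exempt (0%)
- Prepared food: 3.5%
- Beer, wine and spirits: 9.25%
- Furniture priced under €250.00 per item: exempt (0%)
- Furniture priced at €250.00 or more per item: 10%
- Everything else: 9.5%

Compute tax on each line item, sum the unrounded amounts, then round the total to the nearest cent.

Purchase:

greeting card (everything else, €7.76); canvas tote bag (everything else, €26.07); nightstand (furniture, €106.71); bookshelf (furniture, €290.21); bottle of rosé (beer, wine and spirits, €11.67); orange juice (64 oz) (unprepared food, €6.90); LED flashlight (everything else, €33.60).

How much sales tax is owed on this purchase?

Greeting card €7.76: everything else → 9.5% → €0.7372
Canvas tote bag €26.07: everything else → 9.5% → €2.47665
Nightstand €106.71: furniture, under €250.00 → 0% → €0.00
Bookshelf €290.21: furniture, €250.00 or more → 10% → €29.021
Bottle of rosé €11.67: beer, wine and spirits → 9.25% → €1.079475
Orange juice (64 oz) €6.90: unprepared food → 0% → €0.00
LED flashlight €33.60: everything else → 9.5% → €3.192
Unrounded tax sum = €36.506325 → €36.51

€36.51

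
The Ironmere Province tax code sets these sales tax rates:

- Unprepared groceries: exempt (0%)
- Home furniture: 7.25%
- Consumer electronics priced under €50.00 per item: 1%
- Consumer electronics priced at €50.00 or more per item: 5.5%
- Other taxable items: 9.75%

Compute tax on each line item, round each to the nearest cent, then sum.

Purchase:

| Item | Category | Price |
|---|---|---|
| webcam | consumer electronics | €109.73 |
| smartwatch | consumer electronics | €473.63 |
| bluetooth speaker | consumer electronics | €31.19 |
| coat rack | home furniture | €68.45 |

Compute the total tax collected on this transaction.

€37.36

Webcam €109.73: consumer electronics, €50.00 or more → 5.5% → €6.04
Smartwatch €473.63: consumer electronics, €50.00 or more → 5.5% → €26.05
Bluetooth speaker €31.19: consumer electronics, under €50.00 → 1% → €0.31
Coat rack €68.45: home furniture → 7.25% → €4.96
Total tax = €6.04 + €26.05 + €0.31 + €4.96 = €37.36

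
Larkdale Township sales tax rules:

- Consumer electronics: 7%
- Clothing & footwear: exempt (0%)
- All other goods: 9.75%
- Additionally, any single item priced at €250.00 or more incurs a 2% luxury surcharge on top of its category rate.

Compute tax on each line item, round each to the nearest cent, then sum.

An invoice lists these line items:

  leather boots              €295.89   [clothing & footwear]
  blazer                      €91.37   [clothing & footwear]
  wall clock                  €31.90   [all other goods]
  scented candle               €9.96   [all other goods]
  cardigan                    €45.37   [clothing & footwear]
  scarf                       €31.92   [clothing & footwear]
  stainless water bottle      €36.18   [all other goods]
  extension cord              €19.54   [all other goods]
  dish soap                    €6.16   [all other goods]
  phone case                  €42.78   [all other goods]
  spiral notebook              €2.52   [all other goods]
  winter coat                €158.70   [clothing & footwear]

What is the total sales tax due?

Leather boots €295.89: clothing & footwear → 0% + 2% surcharge = 2% → €5.92
Blazer €91.37: clothing & footwear → 0% → €0.00
Wall clock €31.90: all other goods → 9.75% → €3.11
Scented candle €9.96: all other goods → 9.75% → €0.97
Cardigan €45.37: clothing & footwear → 0% → €0.00
Scarf €31.92: clothing & footwear → 0% → €0.00
Stainless water bottle €36.18: all other goods → 9.75% → €3.53
Extension cord €19.54: all other goods → 9.75% → €1.91
Dish soap €6.16: all other goods → 9.75% → €0.60
Phone case €42.78: all other goods → 9.75% → €4.17
Spiral notebook €2.52: all other goods → 9.75% → €0.25
Winter coat €158.70: clothing & footwear → 0% → €0.00
Total tax = €5.92 + €3.11 + €0.97 + €3.53 + €1.91 + €0.60 + €4.17 + €0.25 = €20.46

€20.46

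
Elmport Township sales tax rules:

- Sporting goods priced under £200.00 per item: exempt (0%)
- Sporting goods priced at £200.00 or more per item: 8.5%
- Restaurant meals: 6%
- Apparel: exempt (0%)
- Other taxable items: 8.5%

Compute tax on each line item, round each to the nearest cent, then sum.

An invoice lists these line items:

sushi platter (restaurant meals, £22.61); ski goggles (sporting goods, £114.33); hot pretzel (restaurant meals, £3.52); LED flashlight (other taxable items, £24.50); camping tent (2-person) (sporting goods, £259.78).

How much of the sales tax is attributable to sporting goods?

Ski goggles £114.33: sporting goods, under £200.00 → 0% → £0.00
Camping tent (2-person) £259.78: sporting goods, £200.00 or more → 8.5% → £22.08
Tax on sporting goods = £0.00 + £22.08 = £22.08

£22.08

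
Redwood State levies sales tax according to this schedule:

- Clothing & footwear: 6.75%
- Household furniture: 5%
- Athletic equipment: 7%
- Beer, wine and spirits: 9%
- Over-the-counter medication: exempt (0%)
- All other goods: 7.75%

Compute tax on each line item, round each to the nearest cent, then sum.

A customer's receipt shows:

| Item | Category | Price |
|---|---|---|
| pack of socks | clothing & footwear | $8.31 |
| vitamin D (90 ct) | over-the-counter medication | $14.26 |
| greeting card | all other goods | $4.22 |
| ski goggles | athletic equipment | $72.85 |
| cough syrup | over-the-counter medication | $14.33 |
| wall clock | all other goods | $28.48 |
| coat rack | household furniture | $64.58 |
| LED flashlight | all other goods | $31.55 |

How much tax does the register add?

$13.88

Pack of socks $8.31: clothing & footwear → 6.75% → $0.56
Vitamin D (90 ct) $14.26: over-the-counter medication → 0% → $0.00
Greeting card $4.22: all other goods → 7.75% → $0.33
Ski goggles $72.85: athletic equipment → 7% → $5.10
Cough syrup $14.33: over-the-counter medication → 0% → $0.00
Wall clock $28.48: all other goods → 7.75% → $2.21
Coat rack $64.58: household furniture → 5% → $3.23
LED flashlight $31.55: all other goods → 7.75% → $2.45
Total tax = $0.56 + $0.33 + $5.10 + $2.21 + $3.23 + $2.45 = $13.88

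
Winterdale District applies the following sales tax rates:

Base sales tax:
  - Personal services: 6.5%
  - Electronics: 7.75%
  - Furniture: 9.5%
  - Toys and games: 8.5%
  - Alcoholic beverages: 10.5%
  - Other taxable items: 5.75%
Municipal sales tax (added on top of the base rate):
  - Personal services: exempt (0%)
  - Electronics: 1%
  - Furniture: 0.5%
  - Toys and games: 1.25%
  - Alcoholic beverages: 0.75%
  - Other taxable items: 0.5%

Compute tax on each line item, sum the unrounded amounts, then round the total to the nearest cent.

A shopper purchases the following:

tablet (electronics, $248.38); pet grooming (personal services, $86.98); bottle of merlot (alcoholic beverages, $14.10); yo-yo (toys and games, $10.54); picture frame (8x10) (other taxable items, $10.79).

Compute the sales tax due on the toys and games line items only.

$1.03

Yo-yo $10.54: toys and games → 8.5% + 1.25% municipal = 9.75% → $1.02765
Tax on toys and games: unrounded sum = $1.02765 → $1.03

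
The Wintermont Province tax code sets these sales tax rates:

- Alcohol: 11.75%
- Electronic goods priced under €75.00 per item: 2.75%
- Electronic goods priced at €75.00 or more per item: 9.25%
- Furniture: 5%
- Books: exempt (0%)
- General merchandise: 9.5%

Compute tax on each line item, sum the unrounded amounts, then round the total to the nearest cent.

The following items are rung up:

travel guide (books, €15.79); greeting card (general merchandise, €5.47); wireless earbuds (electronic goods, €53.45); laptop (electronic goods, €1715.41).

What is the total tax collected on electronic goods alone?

€160.15

Wireless earbuds €53.45: electronic goods, under €75.00 → 2.75% → €1.469875
Laptop €1715.41: electronic goods, €75.00 or more → 9.25% → €158.675425
Tax on electronic goods: unrounded sum = €160.1453 → €160.15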